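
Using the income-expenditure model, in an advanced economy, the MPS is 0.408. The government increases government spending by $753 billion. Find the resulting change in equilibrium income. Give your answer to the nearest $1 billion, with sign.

+$1,846 billion

MPC = 1 − MPS = 1 − 0.408 = 0.592.
Expenditure multiplier = 1/(1 − MPC) = 1/(1 − 0.592) = 1/0.408 ≈ 2.451.
ΔY = k × ΔG = (+$753 billion) / 0.408 ≈ +$1,846 billion.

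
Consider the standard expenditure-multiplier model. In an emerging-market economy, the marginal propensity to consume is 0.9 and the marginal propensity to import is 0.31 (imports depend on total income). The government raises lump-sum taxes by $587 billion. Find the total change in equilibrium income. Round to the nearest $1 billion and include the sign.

A lump-sum tax change of +$587 billion shifts disposable income by −$587 billion; first-round consumption changes by −c × ΔT = −0.9 × (+$587 billion) = −$528.3 billion.
Expenditure multiplier = 1/(1 − c + m) = 1/(1 − 0.9 + 0.31) = 1/0.41 ≈ 2.439.
The tax multiplier is −c × k ≈ −2.195, so ΔY = k × (−c·ΔT) = (−$528.3 billion) / 0.41 ≈ −$1,289 billion.

−$1,289 billion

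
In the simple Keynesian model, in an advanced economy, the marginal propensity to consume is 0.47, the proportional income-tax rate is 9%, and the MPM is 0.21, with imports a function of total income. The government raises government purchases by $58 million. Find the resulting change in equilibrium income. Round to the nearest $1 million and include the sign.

+$74 million

Spending multiplier = 1/(1 − c(1−t) + m) = 1/(1 − 0.47×0.91 + 0.21) = 1/0.7823 ≈ 1.278.
ΔY = k × ΔG = (+$58 million) / 0.7823 ≈ +$74 million.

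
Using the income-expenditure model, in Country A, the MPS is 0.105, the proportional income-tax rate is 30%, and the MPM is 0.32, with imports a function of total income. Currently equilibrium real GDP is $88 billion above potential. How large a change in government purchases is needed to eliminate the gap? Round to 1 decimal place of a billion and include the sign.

MPC = 1 − MPS = 1 − 0.105 = 0.895.
Spending multiplier = 1/(1 − c(1−t) + m) = 1/(1 − 0.895×0.7 + 0.32) = 1/0.6935 ≈ 1.442.
Need ΔY = −$88 billion, so ΔG = ΔY/k = (−$88 billion) × 0.6935 ≈ −$61 billion.
The government should cut government purchases by $61 billion.

−$61.0 billion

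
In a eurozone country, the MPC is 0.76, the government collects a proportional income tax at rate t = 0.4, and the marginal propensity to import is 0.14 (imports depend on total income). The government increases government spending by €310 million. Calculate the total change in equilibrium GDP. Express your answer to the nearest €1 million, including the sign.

+€453 million

Government-spending multiplier = 1/(1 − c(1−t) + m) = 1/(1 − 0.76×0.6 + 0.14) = 1/0.684 ≈ 1.462.
ΔY = k × ΔG = (+€310 million) / 0.684 ≈ +€453 million.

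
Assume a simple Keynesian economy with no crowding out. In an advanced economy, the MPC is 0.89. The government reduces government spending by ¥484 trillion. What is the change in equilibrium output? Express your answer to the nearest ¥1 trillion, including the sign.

−¥4,400 trillion

Spending multiplier = 1/(1 − MPC) = 1/(1 − 0.89) = 1/0.11 ≈ 9.091.
ΔY = k × ΔG = (−¥484 trillion) / 0.11 = −¥4,400 trillion.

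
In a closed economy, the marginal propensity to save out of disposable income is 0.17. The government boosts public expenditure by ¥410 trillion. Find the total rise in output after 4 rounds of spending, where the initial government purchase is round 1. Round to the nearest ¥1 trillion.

¥1,267 trillion

MPC = 1 − MPS = 1 − 0.17 = 0.83.
Round 1 adds ΔG = ¥410 trillion; each later round is MPC = 0.83 times the previous.
After 4 rounds: 410 + 340.3 + 282.449 + 234.43267 = ΔG·(1 − c^4)/(1 − c) = 410 × (1 − 0.47458321)/0.17 ≈ ¥1,267 trillion.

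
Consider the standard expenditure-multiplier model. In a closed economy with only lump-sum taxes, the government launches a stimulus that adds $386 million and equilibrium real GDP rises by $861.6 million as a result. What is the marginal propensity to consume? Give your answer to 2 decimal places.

0.55

Implied spending multiplier k = ΔY/ΔG = 861.6/386 ≈ 2.2321.
Since k = 1/(1 − MPC), MPC = 1 − 1/k = 1 − ΔG/ΔY = 1 − 386/861.6 ≈ 0.55.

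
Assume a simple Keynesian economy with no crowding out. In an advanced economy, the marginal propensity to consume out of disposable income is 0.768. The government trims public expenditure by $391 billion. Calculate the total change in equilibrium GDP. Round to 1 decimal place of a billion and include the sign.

−$1,685.3 billion

Spending multiplier = 1/(1 − MPC) = 1/(1 − 0.768) = 1/0.232 ≈ 4.31.
ΔY = k × ΔG = (−$391 billion) / 0.232 ≈ −$1,685.3 billion.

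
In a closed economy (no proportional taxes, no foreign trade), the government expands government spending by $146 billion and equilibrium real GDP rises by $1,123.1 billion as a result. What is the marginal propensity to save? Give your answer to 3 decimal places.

0.130

Implied spending multiplier k = ΔY/ΔG = 1,123.1/146 ≈ 7.6925.
Since k = 1/(1 − MPC), MPC = 1 − 1/k = 1 − ΔG/ΔY = 1 − 146/1,123.1 ≈ 0.870.
MPS = 1 − MPC = 0.130.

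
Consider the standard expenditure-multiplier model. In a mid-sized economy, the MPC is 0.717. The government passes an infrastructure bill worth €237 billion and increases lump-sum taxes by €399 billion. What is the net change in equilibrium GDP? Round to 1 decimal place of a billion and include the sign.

Expenditure multiplier = 1/(1 − MPC) = 1/(1 − 0.717) = 1/0.283 ≈ 3.534.
ΔG contributes k·ΔG = (+€237 billion) / 0.283 ≈ +€837.5 billion.
ΔT of +€399 billion changes first-round spending by −c·ΔT = −€286.083 billion, contributing k·(−c·ΔT) = (−€286.083 billion) / 0.283 ≈ −€1,010.9 billion.
Net ΔY = k(ΔG − c·ΔT) = (−€49.083 billion) / 0.283 ≈ −€173.4 billion.

−€173.4 billion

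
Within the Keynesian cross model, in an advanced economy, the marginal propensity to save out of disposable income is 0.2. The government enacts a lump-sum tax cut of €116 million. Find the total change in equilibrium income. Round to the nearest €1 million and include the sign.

MPC = 1 − MPS = 1 − 0.2 = 0.8.
A lump-sum tax change of −€116 million shifts disposable income by +€116 million; first-round consumption changes by −c × ΔT = −0.8 × (−€116 million) = +€92.8 million.
Expenditure multiplier = 1/(1 − MPC) = 1/(1 − 0.8) = 1/0.2 = 5.
The tax multiplier is −c × k = −4, so ΔY = k × (−c·ΔT) = (+€92.8 million) / 0.2 = +€464 million.

+€464 million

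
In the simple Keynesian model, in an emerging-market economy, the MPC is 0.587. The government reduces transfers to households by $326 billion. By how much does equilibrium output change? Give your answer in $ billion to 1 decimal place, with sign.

−$463.3 billion

The transfer change shifts disposable income by −$326 billion, so first-round consumption changes by c·ΔTR = 0.587 × (−$326 billion) = −$191.362 billion.
Expenditure multiplier = 1/(1 − MPC) = 1/(1 − 0.587) = 1/0.413 ≈ 2.421.
The transfer multiplier is c × k ≈ 1.421, so ΔY = k × (c·ΔTR) = (−$191.362 billion) / 0.413 ≈ −$463.3 billion.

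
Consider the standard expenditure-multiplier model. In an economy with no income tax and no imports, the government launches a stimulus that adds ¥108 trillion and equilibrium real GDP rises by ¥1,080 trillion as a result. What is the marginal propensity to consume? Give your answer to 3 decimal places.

0.900

Implied spending multiplier k = ΔY/ΔG = 1,080/108 = 10.
Since k = 1/(1 − MPC), MPC = 1 − 1/k = 1 − ΔG/ΔY = 1 − 108/1,080 = 0.900.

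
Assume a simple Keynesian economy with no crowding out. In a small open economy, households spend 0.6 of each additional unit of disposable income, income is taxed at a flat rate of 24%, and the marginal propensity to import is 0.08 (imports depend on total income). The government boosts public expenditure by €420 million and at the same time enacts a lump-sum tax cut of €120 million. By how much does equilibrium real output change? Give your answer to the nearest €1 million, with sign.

Expenditure multiplier = 1/(1 − c(1−t) + m) = 1/(1 − 0.6×0.76 + 0.08) = 1/0.624 ≈ 1.603.
ΔG contributes k·ΔG = (+€420 million) / 0.624 ≈ +€673.1 million.
ΔT of −€120 million changes first-round spending by −c·ΔT = +€72 million, contributing k·(−c·ΔT) = (+€72 million) / 0.624 ≈ +€115.4 million.
Net ΔY = k(ΔG − c·ΔT) = (+€492 million) / 0.624 ≈ +€788 million.

+€788 million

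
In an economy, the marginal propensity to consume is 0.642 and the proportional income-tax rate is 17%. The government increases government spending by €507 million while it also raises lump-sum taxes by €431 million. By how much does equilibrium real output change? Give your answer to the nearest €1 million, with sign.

+€493 million

Expenditure multiplier = 1/(1 − c(1−t)) = 1/(1 − 0.642×0.83) = 1/0.46714 ≈ 2.141.
ΔG contributes k·ΔG = (+€507 million) / 0.46714 ≈ +€1,085.3 million.
ΔT of +€431 million changes first-round spending by −c·ΔT = −€276.702 million, contributing k·(−c·ΔT) = (−€276.702 million) / 0.46714 ≈ −€592.3 million.
Net ΔY = k(ΔG − c·ΔT) = (+€230.298 million) / 0.46714 ≈ +€493 million.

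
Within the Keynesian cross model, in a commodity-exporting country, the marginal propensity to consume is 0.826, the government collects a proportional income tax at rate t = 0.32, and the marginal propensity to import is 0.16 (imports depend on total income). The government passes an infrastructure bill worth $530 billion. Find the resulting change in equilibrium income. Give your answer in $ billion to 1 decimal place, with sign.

Spending multiplier = 1/(1 − c(1−t) + m) = 1/(1 − 0.826×0.68 + 0.16) = 1/0.59832 ≈ 1.671.
ΔY = k × ΔG = (+$530 billion) / 0.59832 ≈ +$885.8 billion.

+$885.8 billion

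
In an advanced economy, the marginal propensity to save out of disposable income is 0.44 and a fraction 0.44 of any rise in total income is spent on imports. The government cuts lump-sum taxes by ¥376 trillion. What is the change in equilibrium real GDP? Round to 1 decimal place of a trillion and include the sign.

MPC = 1 − MPS = 1 − 0.44 = 0.56.
A lump-sum tax change of −¥376 trillion shifts disposable income by +¥376 trillion; first-round consumption changes by −c × ΔT = −0.56 × (−¥376 trillion) = +¥210.56 trillion.
Expenditure multiplier = 1/(1 − c + m) = 1/(1 − 0.56 + 0.44) = 1/0.88 ≈ 1.136.
The tax multiplier is −c × k ≈ −0.636, so ΔY = k × (−c·ΔT) = (+¥210.56 trillion) / 0.88 ≈ +¥239.3 trillion.

+¥239.3 trillion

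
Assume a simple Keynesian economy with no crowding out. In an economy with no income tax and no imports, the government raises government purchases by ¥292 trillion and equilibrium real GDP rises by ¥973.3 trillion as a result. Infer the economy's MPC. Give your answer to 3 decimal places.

Implied spending multiplier k = ΔY/ΔG = 973.3/292 ≈ 3.3332.
Since k = 1/(1 − MPC), MPC = 1 − 1/k = 1 − ΔG/ΔY = 1 − 292/973.3 ≈ 0.700.

0.700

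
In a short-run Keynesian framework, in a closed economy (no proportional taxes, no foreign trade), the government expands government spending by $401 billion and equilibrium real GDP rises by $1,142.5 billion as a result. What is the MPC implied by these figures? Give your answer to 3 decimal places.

Implied spending multiplier k = ΔY/ΔG = 1,142.5/401 ≈ 2.8491.
Since k = 1/(1 − MPC), MPC = 1 − 1/k = 1 − ΔG/ΔY = 1 − 401/1,142.5 ≈ 0.649.

0.649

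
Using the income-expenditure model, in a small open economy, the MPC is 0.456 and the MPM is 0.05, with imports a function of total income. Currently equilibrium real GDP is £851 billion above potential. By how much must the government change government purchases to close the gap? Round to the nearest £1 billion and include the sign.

−£505 billion

Spending multiplier = 1/(1 − c + m) = 1/(1 − 0.456 + 0.05) = 1/0.594 ≈ 1.684.
Need ΔY = −£851 billion, so ΔG = ΔY/k = (−£851 billion) × 0.594 ≈ −£505 billion.
The government should cut government purchases by £505 billion.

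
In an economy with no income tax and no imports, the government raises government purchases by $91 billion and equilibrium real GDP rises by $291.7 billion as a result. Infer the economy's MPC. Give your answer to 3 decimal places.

Implied spending multiplier k = ΔY/ΔG = 291.7/91 ≈ 3.2055.
Since k = 1/(1 − MPC), MPC = 1 − 1/k = 1 − ΔG/ΔY = 1 − 91/291.7 ≈ 0.688.

0.688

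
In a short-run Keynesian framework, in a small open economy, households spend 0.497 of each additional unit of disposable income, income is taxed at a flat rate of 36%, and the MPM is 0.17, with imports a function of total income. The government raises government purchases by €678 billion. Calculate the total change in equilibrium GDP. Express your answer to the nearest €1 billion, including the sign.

+€796 billion

Spending multiplier = 1/(1 − c(1−t) + m) = 1/(1 − 0.497×0.64 + 0.17) = 1/0.85192 ≈ 1.174.
ΔY = k × ΔG = (+€678 billion) / 0.85192 ≈ +€796 billion.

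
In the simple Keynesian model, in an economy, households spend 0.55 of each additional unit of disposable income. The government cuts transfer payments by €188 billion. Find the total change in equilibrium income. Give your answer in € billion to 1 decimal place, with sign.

−€229.8 billion

The transfer change shifts disposable income by −€188 billion, so first-round consumption changes by c·ΔTR = 0.55 × (−€188 billion) = −€103.4 billion.
Expenditure multiplier = 1/(1 − MPC) = 1/(1 − 0.55) = 1/0.45 ≈ 2.222.
The transfer multiplier is c × k ≈ 1.222, so ΔY = k × (c·ΔTR) = (−€103.4 billion) / 0.45 ≈ −€229.8 billion.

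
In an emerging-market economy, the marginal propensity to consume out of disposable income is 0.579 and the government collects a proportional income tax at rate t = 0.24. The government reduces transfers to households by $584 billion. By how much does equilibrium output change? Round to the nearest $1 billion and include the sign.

−$604 billion

The transfer change shifts disposable income by −$584 billion, so first-round consumption changes by c·ΔTR = 0.579 × (−$584 billion) = −$338.136 billion.
Expenditure multiplier = 1/(1 − c(1−t)) = 1/(1 − 0.579×0.76) = 1/0.55996 ≈ 1.786.
The transfer multiplier is c × k ≈ 1.034, so ΔY = k × (c·ΔTR) = (−$338.136 billion) / 0.55996 ≈ −$604 billion.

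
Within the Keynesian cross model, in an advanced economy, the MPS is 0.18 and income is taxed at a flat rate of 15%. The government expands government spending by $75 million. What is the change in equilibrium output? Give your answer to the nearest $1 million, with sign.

MPC = 1 − MPS = 1 − 0.18 = 0.82.
Expenditure multiplier = 1/(1 − c(1−t)) = 1/(1 − 0.82×0.85) = 1/0.303 ≈ 3.3.
ΔY = k × ΔG = (+$75 million) / 0.303 ≈ +$248 million.

+$248 million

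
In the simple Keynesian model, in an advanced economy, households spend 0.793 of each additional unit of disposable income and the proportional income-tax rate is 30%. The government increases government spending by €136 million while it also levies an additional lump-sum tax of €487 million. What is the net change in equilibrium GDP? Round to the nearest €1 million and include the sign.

Expenditure multiplier = 1/(1 − c(1−t)) = 1/(1 − 0.793×0.7) = 1/0.4449 ≈ 2.248.
ΔG contributes k·ΔG = (+€136 million) / 0.4449 ≈ +€305.7 million.
ΔT of +€487 million changes first-round spending by −c·ΔT = −€386.191 million, contributing k·(−c·ΔT) = (−€386.191 million) / 0.4449 ≈ −€868 million.
Net ΔY = k(ΔG − c·ΔT) = (−€250.191 million) / 0.4449 ≈ −€562 million.

−€562 million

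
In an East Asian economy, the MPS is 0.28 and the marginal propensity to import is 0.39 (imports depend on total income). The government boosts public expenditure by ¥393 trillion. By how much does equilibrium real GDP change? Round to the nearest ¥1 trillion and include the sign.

MPC = 1 − MPS = 1 − 0.28 = 0.72.
Government-spending multiplier = 1/(1 − c + m) = 1/(1 − 0.72 + 0.39) = 1/0.67 ≈ 1.493.
ΔY = k × ΔG = (+¥393 trillion) / 0.67 ≈ +¥587 trillion.

+¥587 trillion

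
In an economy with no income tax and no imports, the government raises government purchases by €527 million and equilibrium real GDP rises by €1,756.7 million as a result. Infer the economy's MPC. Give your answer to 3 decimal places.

Implied spending multiplier k = ΔY/ΔG = 1,756.7/527 ≈ 3.3334.
Since k = 1/(1 − MPC), MPC = 1 − 1/k = 1 − ΔG/ΔY = 1 − 527/1,756.7 ≈ 0.700.

0.700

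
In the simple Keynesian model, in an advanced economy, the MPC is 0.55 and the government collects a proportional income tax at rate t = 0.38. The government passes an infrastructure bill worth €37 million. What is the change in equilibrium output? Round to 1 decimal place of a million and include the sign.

Government-spending multiplier = 1/(1 − c(1−t)) = 1/(1 − 0.55×0.62) = 1/0.659 ≈ 1.517.
ΔY = k × ΔG = (+€37 million) / 0.659 ≈ +€56.1 million.

+€56.1 million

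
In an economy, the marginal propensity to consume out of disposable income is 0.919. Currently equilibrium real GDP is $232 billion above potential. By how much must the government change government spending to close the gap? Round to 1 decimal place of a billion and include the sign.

Spending multiplier = 1/(1 − MPC) = 1/(1 − 0.919) = 1/0.081 ≈ 12.346.
Need ΔY = −$232 billion, so ΔG = ΔY/k = (−$232 billion) × 0.081 ≈ −$18.8 billion.
The government should cut government spending by $18.8 billion.

−$18.8 billion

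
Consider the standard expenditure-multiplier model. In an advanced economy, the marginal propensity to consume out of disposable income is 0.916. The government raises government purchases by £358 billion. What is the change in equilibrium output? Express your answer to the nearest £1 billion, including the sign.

+£4,262 billion

Spending multiplier = 1/(1 − MPC) = 1/(1 − 0.916) = 1/0.084 ≈ 11.905.
ΔY = k × ΔG = (+£358 billion) / 0.084 ≈ +£4,262 billion.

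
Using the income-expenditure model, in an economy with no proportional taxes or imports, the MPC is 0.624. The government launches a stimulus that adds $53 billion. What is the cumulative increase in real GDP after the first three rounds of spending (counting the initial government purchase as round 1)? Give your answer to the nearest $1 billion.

$107 billion

Round 1 adds ΔG = $53 billion; each later round is MPC = 0.624 times the previous.
After 3 rounds: 53 + 33.072 + 20.636928 = ΔG·(1 − c^3)/(1 − c) = 53 × (1 − 0.242970624)/0.376 ≈ $107 billion.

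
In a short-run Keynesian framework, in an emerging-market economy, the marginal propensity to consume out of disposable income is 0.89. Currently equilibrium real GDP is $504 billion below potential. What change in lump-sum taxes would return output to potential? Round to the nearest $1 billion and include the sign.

−$62 billion

Spending multiplier = 1/(1 − MPC) = 1/(1 − 0.89) = 1/0.11 ≈ 9.091.
Tax multiplier = −c·k = −0.89/0.11 ≈ −8.091. Need ΔY = +$504 billion, so ΔT = ΔY/(−c·k) = −(+$504 billion) × 0.11 / 0.89 ≈ −$62 billion.
The government should cut lump-sum taxes by $62 billion.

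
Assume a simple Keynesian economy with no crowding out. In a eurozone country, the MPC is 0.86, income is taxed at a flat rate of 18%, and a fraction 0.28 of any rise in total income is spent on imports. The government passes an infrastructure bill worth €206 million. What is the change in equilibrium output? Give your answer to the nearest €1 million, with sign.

Expenditure multiplier = 1/(1 − c(1−t) + m) = 1/(1 − 0.86×0.82 + 0.28) = 1/0.5748 ≈ 1.74.
ΔY = k × ΔG = (+€206 million) / 0.5748 ≈ +€358 million.

+€358 million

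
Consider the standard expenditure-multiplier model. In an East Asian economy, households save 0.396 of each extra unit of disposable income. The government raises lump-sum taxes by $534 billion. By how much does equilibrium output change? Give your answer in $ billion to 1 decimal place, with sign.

−$814.5 billion

MPC = 1 − MPS = 1 − 0.396 = 0.604.
A lump-sum tax change of +$534 billion shifts disposable income by −$534 billion; first-round consumption changes by −c × ΔT = −0.604 × (+$534 billion) = −$322.536 billion.
Expenditure multiplier = 1/(1 − MPC) = 1/(1 − 0.604) = 1/0.396 ≈ 2.525.
The tax multiplier is −c × k ≈ −1.525, so ΔY = k × (−c·ΔT) = (−$322.536 billion) / 0.396 ≈ −$814.5 billion.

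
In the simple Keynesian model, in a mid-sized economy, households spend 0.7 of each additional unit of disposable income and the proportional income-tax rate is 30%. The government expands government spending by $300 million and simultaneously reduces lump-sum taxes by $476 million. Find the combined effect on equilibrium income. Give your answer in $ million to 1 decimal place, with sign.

+$1,241.6 million

Expenditure multiplier = 1/(1 − c(1−t)) = 1/(1 − 0.7×0.7) = 1/0.51 ≈ 1.961.
ΔG contributes k·ΔG = (+$300 million) / 0.51 ≈ +$588.2 million.
ΔT of −$476 million changes first-round spending by −c·ΔT = +$333.2 million, contributing k·(−c·ΔT) = (+$333.2 million) / 0.51 ≈ +$653.3 million.
Net ΔY = k(ΔG − c·ΔT) = (+$633.2 million) / 0.51 ≈ +$1,241.6 million.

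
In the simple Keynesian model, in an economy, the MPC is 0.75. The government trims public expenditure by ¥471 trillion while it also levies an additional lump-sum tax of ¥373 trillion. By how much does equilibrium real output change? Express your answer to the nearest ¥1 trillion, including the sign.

Expenditure multiplier = 1/(1 − MPC) = 1/(1 − 0.75) = 1/0.25 = 4.
ΔG contributes k·ΔG = (−¥471 trillion) / 0.25 = −¥1,884 trillion.
ΔT of +¥373 trillion changes first-round spending by −c·ΔT = −¥279.75 trillion, contributing k·(−c·ΔT) = (−¥279.75 trillion) / 0.25 = −¥1,119 trillion.
Net ΔY = k(ΔG − c·ΔT) = (−¥750.75 trillion) / 0.25 = −¥3,003 trillion.

−¥3,003 trillion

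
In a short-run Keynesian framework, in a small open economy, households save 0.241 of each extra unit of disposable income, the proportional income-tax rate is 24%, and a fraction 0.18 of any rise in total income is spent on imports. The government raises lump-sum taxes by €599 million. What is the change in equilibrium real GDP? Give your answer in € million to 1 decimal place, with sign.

MPC = 1 − MPS = 1 − 0.241 = 0.759.
A lump-sum tax change of +€599 million shifts disposable income by −€599 million; first-round consumption changes by −c × ΔT = −0.759 × (+€599 million) = −€454.641 million.
Expenditure multiplier = 1/(1 − c(1−t) + m) = 1/(1 − 0.759×0.76 + 0.18) = 1/0.60316 ≈ 1.658.
The tax multiplier is −c × k ≈ −1.258, so ΔY = k × (−c·ΔT) = (−€454.641 million) / 0.60316 ≈ −€753.8 million.

−€753.8 million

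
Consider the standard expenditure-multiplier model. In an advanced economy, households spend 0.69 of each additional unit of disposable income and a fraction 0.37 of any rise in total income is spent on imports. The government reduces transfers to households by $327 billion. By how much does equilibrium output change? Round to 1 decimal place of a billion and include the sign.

The transfer change shifts disposable income by −$327 billion, so first-round consumption changes by c·ΔTR = 0.69 × (−$327 billion) = −$225.63 billion.
Expenditure multiplier = 1/(1 − c + m) = 1/(1 − 0.69 + 0.37) = 1/0.68 ≈ 1.471.
The transfer multiplier is c × k ≈ 1.015, so ΔY = k × (c·ΔTR) = (−$225.63 billion) / 0.68 ≈ −$331.8 billion.

−$331.8 billion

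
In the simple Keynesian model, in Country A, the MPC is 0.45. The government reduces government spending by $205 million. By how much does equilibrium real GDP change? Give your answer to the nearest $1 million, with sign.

Spending multiplier = 1/(1 − MPC) = 1/(1 − 0.45) = 1/0.55 ≈ 1.818.
ΔY = k × ΔG = (−$205 million) / 0.55 ≈ −$373 million.

−$373 million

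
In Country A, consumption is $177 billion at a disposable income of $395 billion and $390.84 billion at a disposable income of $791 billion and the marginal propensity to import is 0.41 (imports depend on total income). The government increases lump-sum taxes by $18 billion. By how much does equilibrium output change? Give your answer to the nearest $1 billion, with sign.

MPC = ΔC/ΔYd = (390.84 − 177)/(791 − 395) = 213.84/396 = 0.54.
A lump-sum tax change of +$18 billion shifts disposable income by −$18 billion; first-round consumption changes by −c × ΔT = −0.54 × (+$18 billion) = −$9.72 billion.
Expenditure multiplier = 1/(1 − c + m) = 1/(1 − 0.54 + 0.41) = 1/0.87 ≈ 1.149.
The tax multiplier is −c × k ≈ −0.621, so ΔY = k × (−c·ΔT) = (−$9.72 billion) / 0.87 ≈ −$11 billion.

−$11 billion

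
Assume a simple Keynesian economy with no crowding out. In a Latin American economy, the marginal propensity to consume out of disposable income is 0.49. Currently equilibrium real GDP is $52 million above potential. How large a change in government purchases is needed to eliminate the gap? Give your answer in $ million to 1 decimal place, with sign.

Spending multiplier = 1/(1 − MPC) = 1/(1 − 0.49) = 1/0.51 ≈ 1.961.
Need ΔY = −$52 million, so ΔG = ΔY/k = (−$52 million) × 0.51 ≈ −$26.5 million.
The government should cut government purchases by $26.5 million.

−$26.5 million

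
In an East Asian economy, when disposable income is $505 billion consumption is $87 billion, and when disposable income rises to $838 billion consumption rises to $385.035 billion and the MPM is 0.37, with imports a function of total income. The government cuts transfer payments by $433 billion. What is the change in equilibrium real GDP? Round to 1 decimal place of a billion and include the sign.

MPC = ΔC/ΔYd = (385.035 − 87)/(838 − 505) = 298.035/333 = 0.895.
The transfer change shifts disposable income by −$433 billion, so first-round consumption changes by c·ΔTR = 0.895 × (−$433 billion) = −$387.535 billion.
Expenditure multiplier = 1/(1 − c + m) = 1/(1 − 0.895 + 0.37) = 1/0.475 ≈ 2.105.
The transfer multiplier is c × k ≈ 1.884, so ΔY = k × (c·ΔTR) = (−$387.535 billion) / 0.475 ≈ −$815.9 billion.

−$815.9 billion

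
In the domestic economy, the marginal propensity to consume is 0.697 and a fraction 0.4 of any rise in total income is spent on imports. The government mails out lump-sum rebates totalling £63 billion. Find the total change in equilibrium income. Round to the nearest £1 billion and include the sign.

+£62 billion

A lump-sum tax change of −£63 billion shifts disposable income by +£63 billion; first-round consumption changes by −c × ΔT = −0.697 × (−£63 billion) = +£43.911 billion.
Expenditure multiplier = 1/(1 − c + m) = 1/(1 − 0.697 + 0.4) = 1/0.703 ≈ 1.422.
The tax multiplier is −c × k ≈ −0.991, so ΔY = k × (−c·ΔT) = (+£43.911 billion) / 0.703 ≈ +£62 billion.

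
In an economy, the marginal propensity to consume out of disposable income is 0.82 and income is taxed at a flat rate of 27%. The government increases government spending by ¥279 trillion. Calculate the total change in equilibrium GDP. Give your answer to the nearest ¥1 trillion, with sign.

+¥695 trillion

Government-spending multiplier = 1/(1 − c(1−t)) = 1/(1 − 0.82×0.73) = 1/0.4014 ≈ 2.491.
ΔY = k × ΔG = (+¥279 trillion) / 0.4014 ≈ +¥695 trillion.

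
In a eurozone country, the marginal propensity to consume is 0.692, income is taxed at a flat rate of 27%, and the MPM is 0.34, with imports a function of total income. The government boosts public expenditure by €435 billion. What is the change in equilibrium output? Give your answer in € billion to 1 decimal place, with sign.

Government-spending multiplier = 1/(1 − c(1−t) + m) = 1/(1 − 0.692×0.73 + 0.34) = 1/0.83484 ≈ 1.198.
ΔY = k × ΔG = (+€435 billion) / 0.83484 ≈ +€521.1 billion.

+€521.1 billion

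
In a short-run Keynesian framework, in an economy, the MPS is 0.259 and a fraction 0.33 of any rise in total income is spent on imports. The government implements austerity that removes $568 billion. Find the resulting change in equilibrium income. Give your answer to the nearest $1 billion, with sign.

MPC = 1 − MPS = 1 − 0.259 = 0.741.
Spending multiplier = 1/(1 − c + m) = 1/(1 − 0.741 + 0.33) = 1/0.589 ≈ 1.698.
ΔY = k × ΔG = (−$568 billion) / 0.589 ≈ −$964 billion.

−$964 billion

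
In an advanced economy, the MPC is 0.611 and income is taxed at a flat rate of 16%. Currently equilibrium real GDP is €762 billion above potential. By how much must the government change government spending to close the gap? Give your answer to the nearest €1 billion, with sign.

Spending multiplier = 1/(1 − c(1−t)) = 1/(1 − 0.611×0.84) = 1/0.48676 ≈ 2.054.
Need ΔY = −€762 billion, so ΔG = ΔY/k = (−€762 billion) × 0.48676 ≈ −€371 billion.
The government should cut government spending by €371 billion.

−€371 billion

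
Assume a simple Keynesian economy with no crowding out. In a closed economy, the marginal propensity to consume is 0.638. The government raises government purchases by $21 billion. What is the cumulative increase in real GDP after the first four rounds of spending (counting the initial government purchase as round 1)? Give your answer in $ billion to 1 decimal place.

Round 1 adds ΔG = $21 billion; each later round is MPC = 0.638 times the previous.
After 4 rounds: 21 + 13.398 + 8.547924 + 5.453575512 = ΔG·(1 − c^4)/(1 − c) = 21 × (1 − 0.165684817936)/0.362 ≈ $48.4 billion.

$48.4 billion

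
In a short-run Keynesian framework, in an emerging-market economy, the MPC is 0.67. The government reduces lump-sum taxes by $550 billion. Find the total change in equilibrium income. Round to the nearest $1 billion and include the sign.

A lump-sum tax change of −$550 billion shifts disposable income by +$550 billion; first-round consumption changes by −c × ΔT = −0.67 × (−$550 billion) = +$368.5 billion.
Expenditure multiplier = 1/(1 − MPC) = 1/(1 − 0.67) = 1/0.33 ≈ 3.03.
The tax multiplier is −c × k ≈ −2.03, so ΔY = k × (−c·ΔT) = (+$368.5 billion) / 0.33 ≈ +$1,117 billion.

+$1,117 billion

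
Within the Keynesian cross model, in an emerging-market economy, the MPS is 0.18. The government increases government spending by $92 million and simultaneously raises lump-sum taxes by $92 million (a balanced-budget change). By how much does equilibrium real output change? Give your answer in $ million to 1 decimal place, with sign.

+$92.0 million

MPC = 1 − MPS = 1 − 0.18 = 0.82.
Expenditure multiplier = 1/(1 − MPC) = 1/(1 − 0.82) = 1/0.18 ≈ 5.556.
ΔG contributes k·ΔG = (+$92 million) / 0.18 ≈ +$511.1 million.
ΔT of +$92 million changes first-round spending by −c·ΔT = −$75.44 million, contributing k·(−c·ΔT) = (−$75.44 million) / 0.18 ≈ −$419.1 million.
With ΔG = ΔT and no other leakages, the balanced-budget multiplier is 1, so ΔY = ΔG = +$92 million.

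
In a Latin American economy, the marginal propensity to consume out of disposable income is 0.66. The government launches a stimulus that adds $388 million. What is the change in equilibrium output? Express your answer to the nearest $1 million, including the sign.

+$1,141 million

Government-spending multiplier = 1/(1 − MPC) = 1/(1 − 0.66) = 1/0.34 ≈ 2.941.
ΔY = k × ΔG = (+$388 million) / 0.34 ≈ +$1,141 million.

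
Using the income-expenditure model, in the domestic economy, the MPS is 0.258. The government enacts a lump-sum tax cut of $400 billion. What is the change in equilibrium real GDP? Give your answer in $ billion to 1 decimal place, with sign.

MPC = 1 − MPS = 1 − 0.258 = 0.742.
A lump-sum tax change of −$400 billion shifts disposable income by +$400 billion; first-round consumption changes by −c × ΔT = −0.742 × (−$400 billion) = +$296.8 billion.
Expenditure multiplier = 1/(1 − MPC) = 1/(1 − 0.742) = 1/0.258 ≈ 3.876.
The tax multiplier is −c × k ≈ −2.876, so ΔY = k × (−c·ΔT) = (+$296.8 billion) / 0.258 ≈ +$1,150.4 billion.

+$1,150.4 billion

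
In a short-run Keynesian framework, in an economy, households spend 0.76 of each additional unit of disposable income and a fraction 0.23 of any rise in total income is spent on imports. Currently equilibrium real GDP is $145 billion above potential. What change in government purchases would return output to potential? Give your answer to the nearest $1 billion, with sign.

Spending multiplier = 1/(1 − c + m) = 1/(1 − 0.76 + 0.23) = 1/0.47 ≈ 2.128.
Need ΔY = −$145 billion, so ΔG = ΔY/k = (−$145 billion) × 0.47 ≈ −$68 billion.
The government should cut government purchases by $68 billion.

−$68 billion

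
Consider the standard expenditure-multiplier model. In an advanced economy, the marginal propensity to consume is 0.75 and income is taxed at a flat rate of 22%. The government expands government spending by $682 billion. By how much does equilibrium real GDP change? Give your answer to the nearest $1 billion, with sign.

+$1,643 billion

Government-spending multiplier = 1/(1 − c(1−t)) = 1/(1 − 0.75×0.78) = 1/0.415 ≈ 2.41.
ΔY = k × ΔG = (+$682 billion) / 0.415 ≈ +$1,643 billion.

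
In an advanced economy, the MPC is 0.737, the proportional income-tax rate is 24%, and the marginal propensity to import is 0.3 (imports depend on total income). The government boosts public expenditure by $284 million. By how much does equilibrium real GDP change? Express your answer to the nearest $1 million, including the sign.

Expenditure multiplier = 1/(1 − c(1−t) + m) = 1/(1 − 0.737×0.76 + 0.3) = 1/0.73988 ≈ 1.352.
ΔY = k × ΔG = (+$284 million) / 0.73988 ≈ +$384 million.

+$384 million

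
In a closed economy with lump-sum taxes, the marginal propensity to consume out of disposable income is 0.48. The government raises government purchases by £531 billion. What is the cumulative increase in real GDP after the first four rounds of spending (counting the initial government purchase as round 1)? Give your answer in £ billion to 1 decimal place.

Round 1 adds ΔG = £531 billion; each later round is MPC = 0.48 times the previous.
After 4 rounds: 531 + 254.88 + 122.3424 + 58.724352 = ΔG·(1 − c^4)/(1 − c) = 531 × (1 − 0.05308416)/0.52 ≈ £966.9 billion.

£966.9 billion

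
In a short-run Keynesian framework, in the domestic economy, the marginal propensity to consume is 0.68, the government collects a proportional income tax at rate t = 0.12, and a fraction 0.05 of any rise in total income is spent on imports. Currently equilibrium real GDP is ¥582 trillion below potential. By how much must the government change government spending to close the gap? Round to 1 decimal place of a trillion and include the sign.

+¥262.8 trillion

Spending multiplier = 1/(1 − c(1−t) + m) = 1/(1 − 0.68×0.88 + 0.05) = 1/0.4516 ≈ 2.214.
Need ΔY = +¥582 trillion, so ΔG = ΔY/k = (+¥582 trillion) × 0.4516 ≈ +¥262.8 trillion.
The government should increase government spending by ¥262.8 trillion.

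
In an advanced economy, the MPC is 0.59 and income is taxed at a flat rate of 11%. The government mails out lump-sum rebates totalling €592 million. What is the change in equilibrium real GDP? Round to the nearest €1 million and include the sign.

+€735 million

A lump-sum tax change of −€592 million shifts disposable income by +€592 million; first-round consumption changes by −c × ΔT = −0.59 × (−€592 million) = +€349.28 million.
Expenditure multiplier = 1/(1 − c(1−t)) = 1/(1 − 0.59×0.89) = 1/0.4749 ≈ 2.106.
The tax multiplier is −c × k ≈ −1.242, so ΔY = k × (−c·ΔT) = (+€349.28 million) / 0.4749 ≈ +€735 million.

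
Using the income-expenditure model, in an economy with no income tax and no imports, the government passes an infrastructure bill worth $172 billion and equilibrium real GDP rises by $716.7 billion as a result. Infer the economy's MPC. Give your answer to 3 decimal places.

0.760

Implied spending multiplier k = ΔY/ΔG = 716.7/172 ≈ 4.1669.
Since k = 1/(1 − MPC), MPC = 1 − 1/k = 1 − ΔG/ΔY = 1 − 172/716.7 ≈ 0.760.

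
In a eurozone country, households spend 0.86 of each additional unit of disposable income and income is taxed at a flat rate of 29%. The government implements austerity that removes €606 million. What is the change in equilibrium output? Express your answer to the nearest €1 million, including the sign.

Government-spending multiplier = 1/(1 − c(1−t)) = 1/(1 − 0.86×0.71) = 1/0.3894 ≈ 2.568.
ΔY = k × ΔG = (−€606 million) / 0.3894 ≈ −€1,556 million.

−€1,556 million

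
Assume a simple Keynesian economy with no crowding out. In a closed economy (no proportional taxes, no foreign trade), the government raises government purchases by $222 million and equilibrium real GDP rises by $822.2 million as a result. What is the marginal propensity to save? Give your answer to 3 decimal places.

Implied spending multiplier k = ΔY/ΔG = 822.2/222 ≈ 3.7036.
Since k = 1/(1 − MPC), MPC = 1 − 1/k = 1 − ΔG/ΔY = 1 − 222/822.2 ≈ 0.730.
MPS = 1 − MPC = 0.270.

0.270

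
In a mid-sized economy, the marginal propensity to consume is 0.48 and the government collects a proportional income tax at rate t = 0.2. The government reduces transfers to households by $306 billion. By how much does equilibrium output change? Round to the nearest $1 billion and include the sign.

−$238 billion

The transfer change shifts disposable income by −$306 billion, so first-round consumption changes by c·ΔTR = 0.48 × (−$306 billion) = −$146.88 billion.
Expenditure multiplier = 1/(1 − c(1−t)) = 1/(1 − 0.48×0.8) = 1/0.616 ≈ 1.623.
The transfer multiplier is c × k ≈ 0.779, so ΔY = k × (c·ΔTR) = (−$146.88 billion) / 0.616 ≈ −$238 billion.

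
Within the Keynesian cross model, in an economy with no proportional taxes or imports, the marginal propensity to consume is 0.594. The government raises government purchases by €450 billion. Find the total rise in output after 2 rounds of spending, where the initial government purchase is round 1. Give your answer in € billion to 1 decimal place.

€717.3 billion

Round 1 adds ΔG = €450 billion; each later round is MPC = 0.594 times the previous.
After 2 rounds: 450 + 267.3 = ΔG·(1 − c^2)/(1 − c) = 450 × (1 − 0.352836)/0.406 = €717.3 billion.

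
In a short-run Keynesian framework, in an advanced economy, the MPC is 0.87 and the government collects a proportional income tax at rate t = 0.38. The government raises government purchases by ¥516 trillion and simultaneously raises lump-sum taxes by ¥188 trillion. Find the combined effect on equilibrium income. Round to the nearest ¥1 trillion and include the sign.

+¥765 trillion

Expenditure multiplier = 1/(1 − c(1−t)) = 1/(1 − 0.87×0.62) = 1/0.4606 ≈ 2.171.
ΔG contributes k·ΔG = (+¥516 trillion) / 0.4606 ≈ +¥1,120.3 trillion.
ΔT of +¥188 trillion changes first-round spending by −c·ΔT = −¥163.56 trillion, contributing k·(−c·ΔT) = (−¥163.56 trillion) / 0.4606 ≈ −¥355.1 trillion.
Net ΔY = k(ΔG − c·ΔT) = (+¥352.44 trillion) / 0.4606 ≈ +¥765 trillion.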